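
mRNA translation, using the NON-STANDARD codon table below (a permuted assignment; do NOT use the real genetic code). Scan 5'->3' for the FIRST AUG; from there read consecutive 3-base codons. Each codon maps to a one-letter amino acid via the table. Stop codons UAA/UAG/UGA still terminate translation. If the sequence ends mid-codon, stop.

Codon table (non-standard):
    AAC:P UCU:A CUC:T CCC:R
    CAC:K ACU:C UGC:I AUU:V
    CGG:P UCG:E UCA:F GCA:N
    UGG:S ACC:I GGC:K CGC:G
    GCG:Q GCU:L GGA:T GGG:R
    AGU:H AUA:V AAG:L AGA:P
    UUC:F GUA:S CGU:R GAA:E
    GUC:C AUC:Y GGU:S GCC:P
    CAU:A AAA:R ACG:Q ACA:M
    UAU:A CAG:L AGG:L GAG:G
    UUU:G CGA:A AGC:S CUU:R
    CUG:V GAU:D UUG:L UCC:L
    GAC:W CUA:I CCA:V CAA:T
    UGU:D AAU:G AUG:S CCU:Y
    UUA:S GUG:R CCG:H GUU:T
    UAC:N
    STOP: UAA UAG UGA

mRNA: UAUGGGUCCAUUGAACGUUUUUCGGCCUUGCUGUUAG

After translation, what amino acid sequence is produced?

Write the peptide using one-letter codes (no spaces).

start AUG at pos 1
pos 1: AUG -> S; peptide=S
pos 4: GGU -> S; peptide=SS
pos 7: CCA -> V; peptide=SSV
pos 10: UUG -> L; peptide=SSVL
pos 13: AAC -> P; peptide=SSVLP
pos 16: GUU -> T; peptide=SSVLPT
pos 19: UUU -> G; peptide=SSVLPTG
pos 22: CGG -> P; peptide=SSVLPTGP
pos 25: CCU -> Y; peptide=SSVLPTGPY
pos 28: UGC -> I; peptide=SSVLPTGPYI
pos 31: UGU -> D; peptide=SSVLPTGPYID
pos 34: UAG -> STOP

Answer: SSVLPTGPYID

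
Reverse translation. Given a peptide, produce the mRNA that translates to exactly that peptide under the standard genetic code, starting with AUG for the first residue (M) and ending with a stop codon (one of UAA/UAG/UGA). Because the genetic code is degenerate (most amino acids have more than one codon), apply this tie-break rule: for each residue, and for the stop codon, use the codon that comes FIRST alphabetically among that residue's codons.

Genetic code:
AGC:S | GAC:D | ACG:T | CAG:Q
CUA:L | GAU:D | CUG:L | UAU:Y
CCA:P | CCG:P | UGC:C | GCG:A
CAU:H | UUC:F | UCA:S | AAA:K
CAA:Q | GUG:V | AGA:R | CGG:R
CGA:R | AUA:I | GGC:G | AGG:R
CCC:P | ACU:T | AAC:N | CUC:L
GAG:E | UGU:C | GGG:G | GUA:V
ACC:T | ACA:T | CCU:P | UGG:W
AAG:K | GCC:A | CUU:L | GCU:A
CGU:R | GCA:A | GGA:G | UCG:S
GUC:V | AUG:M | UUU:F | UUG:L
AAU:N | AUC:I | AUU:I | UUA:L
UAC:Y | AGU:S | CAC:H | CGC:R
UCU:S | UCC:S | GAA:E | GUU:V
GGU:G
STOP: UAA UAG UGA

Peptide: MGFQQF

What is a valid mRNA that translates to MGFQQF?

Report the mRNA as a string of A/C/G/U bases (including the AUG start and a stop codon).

Answer: mRNA: AUGGGAUUCCAACAAUUCUAA

Derivation:
residue 1: M -> AUG (start codon)
residue 2: G codons sorted = GGA,GGC,GGG,GGU -> pick first = GGA
residue 3: F codons sorted = UUC,UUU -> pick first = UUC
residue 4: Q codons sorted = CAA,CAG -> pick first = CAA
residue 5: Q codons sorted = CAA,CAG -> pick first = CAA
residue 6: F codons sorted = UUC,UUU -> pick first = UUC
terminator: stop codons sorted = UAA,UAG,UGA -> pick first = UAA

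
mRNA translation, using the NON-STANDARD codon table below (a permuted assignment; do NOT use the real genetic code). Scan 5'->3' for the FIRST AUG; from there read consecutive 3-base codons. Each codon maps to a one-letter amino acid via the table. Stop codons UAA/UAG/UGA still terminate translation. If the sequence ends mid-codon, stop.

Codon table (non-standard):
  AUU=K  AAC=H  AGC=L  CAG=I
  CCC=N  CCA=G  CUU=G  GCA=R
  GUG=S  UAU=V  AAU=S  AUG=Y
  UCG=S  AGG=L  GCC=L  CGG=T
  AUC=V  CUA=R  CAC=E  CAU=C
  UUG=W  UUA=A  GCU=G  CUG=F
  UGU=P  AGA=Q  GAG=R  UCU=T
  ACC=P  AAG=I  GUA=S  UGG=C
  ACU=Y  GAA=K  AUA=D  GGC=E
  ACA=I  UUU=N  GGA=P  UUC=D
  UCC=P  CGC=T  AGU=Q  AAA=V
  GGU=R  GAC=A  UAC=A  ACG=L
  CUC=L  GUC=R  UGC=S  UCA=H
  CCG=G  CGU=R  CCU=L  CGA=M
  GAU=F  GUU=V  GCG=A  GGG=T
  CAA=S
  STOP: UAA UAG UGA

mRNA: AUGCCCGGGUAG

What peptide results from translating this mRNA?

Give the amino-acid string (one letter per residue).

start AUG at pos 0
pos 0: AUG -> Y; peptide=Y
pos 3: CCC -> N; peptide=YN
pos 6: GGG -> T; peptide=YNT
pos 9: UAG -> STOP

Answer: YNT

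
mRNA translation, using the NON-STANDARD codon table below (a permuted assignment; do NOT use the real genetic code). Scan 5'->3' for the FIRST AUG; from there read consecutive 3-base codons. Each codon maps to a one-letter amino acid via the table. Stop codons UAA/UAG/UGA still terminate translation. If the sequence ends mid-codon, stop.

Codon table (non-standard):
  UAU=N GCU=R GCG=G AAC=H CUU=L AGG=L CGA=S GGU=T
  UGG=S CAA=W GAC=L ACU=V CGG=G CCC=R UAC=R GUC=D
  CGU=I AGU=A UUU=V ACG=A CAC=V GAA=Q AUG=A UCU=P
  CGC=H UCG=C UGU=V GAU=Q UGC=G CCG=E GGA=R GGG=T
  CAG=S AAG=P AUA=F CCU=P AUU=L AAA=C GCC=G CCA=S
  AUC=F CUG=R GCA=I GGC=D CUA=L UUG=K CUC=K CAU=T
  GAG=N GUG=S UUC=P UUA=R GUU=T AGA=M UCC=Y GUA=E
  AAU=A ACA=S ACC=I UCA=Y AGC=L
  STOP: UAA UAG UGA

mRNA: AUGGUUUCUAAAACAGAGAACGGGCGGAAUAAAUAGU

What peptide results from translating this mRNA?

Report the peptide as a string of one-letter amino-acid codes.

Answer: ATPCSNHTGAC

Derivation:
start AUG at pos 0
pos 0: AUG -> A; peptide=A
pos 3: GUU -> T; peptide=AT
pos 6: UCU -> P; peptide=ATP
pos 9: AAA -> C; peptide=ATPC
pos 12: ACA -> S; peptide=ATPCS
pos 15: GAG -> N; peptide=ATPCSN
pos 18: AAC -> H; peptide=ATPCSNH
pos 21: GGG -> T; peptide=ATPCSNHT
pos 24: CGG -> G; peptide=ATPCSNHTG
pos 27: AAU -> A; peptide=ATPCSNHTGA
pos 30: AAA -> C; peptide=ATPCSNHTGAC
pos 33: UAG -> STOP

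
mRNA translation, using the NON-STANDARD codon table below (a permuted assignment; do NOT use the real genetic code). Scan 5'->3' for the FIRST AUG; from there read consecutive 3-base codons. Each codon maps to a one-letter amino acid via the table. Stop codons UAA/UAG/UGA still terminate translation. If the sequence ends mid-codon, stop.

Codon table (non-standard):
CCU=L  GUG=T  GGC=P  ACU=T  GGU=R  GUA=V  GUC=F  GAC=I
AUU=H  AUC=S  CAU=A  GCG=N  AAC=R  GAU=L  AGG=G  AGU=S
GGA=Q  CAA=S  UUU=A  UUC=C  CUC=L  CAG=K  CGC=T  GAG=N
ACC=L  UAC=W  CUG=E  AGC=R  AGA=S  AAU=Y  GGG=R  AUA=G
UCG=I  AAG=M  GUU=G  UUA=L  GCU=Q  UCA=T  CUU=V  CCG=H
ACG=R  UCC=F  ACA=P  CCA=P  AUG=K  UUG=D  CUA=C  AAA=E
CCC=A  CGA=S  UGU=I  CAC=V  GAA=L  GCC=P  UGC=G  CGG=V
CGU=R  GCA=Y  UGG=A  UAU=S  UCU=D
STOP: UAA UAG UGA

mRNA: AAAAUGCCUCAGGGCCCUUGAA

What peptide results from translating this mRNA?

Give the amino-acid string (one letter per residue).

start AUG at pos 3
pos 3: AUG -> K; peptide=K
pos 6: CCU -> L; peptide=KL
pos 9: CAG -> K; peptide=KLK
pos 12: GGC -> P; peptide=KLKP
pos 15: CCU -> L; peptide=KLKPL
pos 18: UGA -> STOP

Answer: KLKPL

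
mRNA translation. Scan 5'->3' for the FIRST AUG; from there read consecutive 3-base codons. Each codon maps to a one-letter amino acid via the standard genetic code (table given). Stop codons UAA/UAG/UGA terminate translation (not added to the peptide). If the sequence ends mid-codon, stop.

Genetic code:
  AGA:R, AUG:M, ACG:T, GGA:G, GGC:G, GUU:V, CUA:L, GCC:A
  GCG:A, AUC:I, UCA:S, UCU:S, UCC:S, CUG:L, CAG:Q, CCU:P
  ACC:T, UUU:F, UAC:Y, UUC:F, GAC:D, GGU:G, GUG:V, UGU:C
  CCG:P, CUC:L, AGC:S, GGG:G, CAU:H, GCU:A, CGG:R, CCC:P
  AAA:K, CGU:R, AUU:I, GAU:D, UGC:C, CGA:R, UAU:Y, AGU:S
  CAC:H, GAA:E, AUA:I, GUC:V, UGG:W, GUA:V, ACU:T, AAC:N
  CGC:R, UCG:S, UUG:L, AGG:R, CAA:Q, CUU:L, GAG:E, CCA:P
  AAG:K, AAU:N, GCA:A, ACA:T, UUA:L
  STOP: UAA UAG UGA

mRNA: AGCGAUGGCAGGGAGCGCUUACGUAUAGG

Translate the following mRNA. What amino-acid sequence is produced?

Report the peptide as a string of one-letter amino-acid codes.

Answer: MAGSAYV

Derivation:
start AUG at pos 4
pos 4: AUG -> M; peptide=M
pos 7: GCA -> A; peptide=MA
pos 10: GGG -> G; peptide=MAG
pos 13: AGC -> S; peptide=MAGS
pos 16: GCU -> A; peptide=MAGSA
pos 19: UAC -> Y; peptide=MAGSAY
pos 22: GUA -> V; peptide=MAGSAYV
pos 25: UAG -> STOP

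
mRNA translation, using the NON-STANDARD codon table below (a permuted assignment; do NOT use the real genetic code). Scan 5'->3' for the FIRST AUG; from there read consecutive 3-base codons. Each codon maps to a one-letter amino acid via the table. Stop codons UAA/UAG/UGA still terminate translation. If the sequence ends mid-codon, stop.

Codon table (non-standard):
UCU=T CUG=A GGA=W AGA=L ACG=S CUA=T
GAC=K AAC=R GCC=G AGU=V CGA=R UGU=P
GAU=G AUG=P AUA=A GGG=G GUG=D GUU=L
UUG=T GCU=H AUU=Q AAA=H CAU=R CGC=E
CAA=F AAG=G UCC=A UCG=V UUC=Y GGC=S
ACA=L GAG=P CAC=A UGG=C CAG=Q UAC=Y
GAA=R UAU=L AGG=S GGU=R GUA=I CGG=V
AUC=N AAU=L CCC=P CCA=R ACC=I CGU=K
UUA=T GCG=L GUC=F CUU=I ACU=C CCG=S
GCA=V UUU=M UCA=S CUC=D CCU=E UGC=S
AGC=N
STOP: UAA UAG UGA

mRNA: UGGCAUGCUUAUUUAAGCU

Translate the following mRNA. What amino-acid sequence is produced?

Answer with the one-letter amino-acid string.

Answer: PIQ

Derivation:
start AUG at pos 4
pos 4: AUG -> P; peptide=P
pos 7: CUU -> I; peptide=PI
pos 10: AUU -> Q; peptide=PIQ
pos 13: UAA -> STOP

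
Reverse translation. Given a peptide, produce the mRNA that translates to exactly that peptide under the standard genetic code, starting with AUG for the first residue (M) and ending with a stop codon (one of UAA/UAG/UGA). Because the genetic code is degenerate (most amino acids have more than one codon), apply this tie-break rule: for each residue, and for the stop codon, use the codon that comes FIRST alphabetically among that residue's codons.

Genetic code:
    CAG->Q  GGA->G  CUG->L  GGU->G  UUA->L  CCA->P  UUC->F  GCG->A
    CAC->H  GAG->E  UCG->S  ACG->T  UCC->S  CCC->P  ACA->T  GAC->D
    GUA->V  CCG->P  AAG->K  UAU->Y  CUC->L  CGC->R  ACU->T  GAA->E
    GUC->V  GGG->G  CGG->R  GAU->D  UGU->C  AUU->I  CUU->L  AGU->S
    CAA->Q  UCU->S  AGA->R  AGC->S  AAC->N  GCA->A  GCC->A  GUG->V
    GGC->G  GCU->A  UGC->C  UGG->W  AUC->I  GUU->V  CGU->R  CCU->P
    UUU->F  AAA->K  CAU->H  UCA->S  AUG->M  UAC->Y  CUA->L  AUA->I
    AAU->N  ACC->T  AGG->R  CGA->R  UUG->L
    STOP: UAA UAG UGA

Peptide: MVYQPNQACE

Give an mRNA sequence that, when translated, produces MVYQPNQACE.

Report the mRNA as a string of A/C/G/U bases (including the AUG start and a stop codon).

Answer: mRNA: AUGGUAUACCAACCAAACCAAGCAUGCGAAUAA

Derivation:
residue 1: M -> AUG (start codon)
residue 2: V codons sorted = GUA,GUC,GUG,GUU -> pick first = GUA
residue 3: Y codons sorted = UAC,UAU -> pick first = UAC
residue 4: Q codons sorted = CAA,CAG -> pick first = CAA
residue 5: P codons sorted = CCA,CCC,CCG,CCU -> pick first = CCA
residue 6: N codons sorted = AAC,AAU -> pick first = AAC
residue 7: Q codons sorted = CAA,CAG -> pick first = CAA
residue 8: A codons sorted = GCA,GCC,GCG,GCU -> pick first = GCA
residue 9: C codons sorted = UGC,UGU -> pick first = UGC
residue 10: E codons sorted = GAA,GAG -> pick first = GAA
terminator: stop codons sorted = UAA,UAG,UGA -> pick first = UAA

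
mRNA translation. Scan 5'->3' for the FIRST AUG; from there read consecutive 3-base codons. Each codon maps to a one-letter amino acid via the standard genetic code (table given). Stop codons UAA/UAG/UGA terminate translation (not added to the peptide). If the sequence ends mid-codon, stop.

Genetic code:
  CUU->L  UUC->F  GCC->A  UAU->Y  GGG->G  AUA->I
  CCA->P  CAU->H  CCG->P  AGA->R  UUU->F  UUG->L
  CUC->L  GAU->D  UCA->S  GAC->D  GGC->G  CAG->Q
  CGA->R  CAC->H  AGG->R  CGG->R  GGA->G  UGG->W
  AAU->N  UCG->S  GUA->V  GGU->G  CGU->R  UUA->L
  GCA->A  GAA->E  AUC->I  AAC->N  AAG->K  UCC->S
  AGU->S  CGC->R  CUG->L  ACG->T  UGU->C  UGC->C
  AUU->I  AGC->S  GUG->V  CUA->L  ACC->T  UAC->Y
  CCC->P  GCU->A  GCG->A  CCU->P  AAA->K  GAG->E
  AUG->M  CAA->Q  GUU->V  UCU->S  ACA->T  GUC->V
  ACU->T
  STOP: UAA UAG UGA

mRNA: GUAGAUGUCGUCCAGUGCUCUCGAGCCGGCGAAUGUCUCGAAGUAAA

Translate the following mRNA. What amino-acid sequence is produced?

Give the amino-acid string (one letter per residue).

start AUG at pos 4
pos 4: AUG -> M; peptide=M
pos 7: UCG -> S; peptide=MS
pos 10: UCC -> S; peptide=MSS
pos 13: AGU -> S; peptide=MSSS
pos 16: GCU -> A; peptide=MSSSA
pos 19: CUC -> L; peptide=MSSSAL
pos 22: GAG -> E; peptide=MSSSALE
pos 25: CCG -> P; peptide=MSSSALEP
pos 28: GCG -> A; peptide=MSSSALEPA
pos 31: AAU -> N; peptide=MSSSALEPAN
pos 34: GUC -> V; peptide=MSSSALEPANV
pos 37: UCG -> S; peptide=MSSSALEPANVS
pos 40: AAG -> K; peptide=MSSSALEPANVSK
pos 43: UAA -> STOP

Answer: MSSSALEPANVSK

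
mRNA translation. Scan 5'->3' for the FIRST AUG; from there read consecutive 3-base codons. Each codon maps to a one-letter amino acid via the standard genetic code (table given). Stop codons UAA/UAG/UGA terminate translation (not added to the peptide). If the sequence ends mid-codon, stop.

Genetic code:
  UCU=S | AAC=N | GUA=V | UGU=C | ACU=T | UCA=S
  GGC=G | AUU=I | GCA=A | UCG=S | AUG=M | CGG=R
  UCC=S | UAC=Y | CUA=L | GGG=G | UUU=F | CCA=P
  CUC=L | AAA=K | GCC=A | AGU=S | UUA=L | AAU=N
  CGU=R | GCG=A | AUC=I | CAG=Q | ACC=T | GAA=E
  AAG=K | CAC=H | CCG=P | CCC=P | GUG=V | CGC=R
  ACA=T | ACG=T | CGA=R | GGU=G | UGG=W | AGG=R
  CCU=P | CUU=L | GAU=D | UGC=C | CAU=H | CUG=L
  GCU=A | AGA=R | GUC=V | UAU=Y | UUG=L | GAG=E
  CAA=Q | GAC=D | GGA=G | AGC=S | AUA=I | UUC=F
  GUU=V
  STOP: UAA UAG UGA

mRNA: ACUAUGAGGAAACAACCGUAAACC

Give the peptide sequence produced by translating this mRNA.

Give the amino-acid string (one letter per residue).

Answer: MRKQP

Derivation:
start AUG at pos 3
pos 3: AUG -> M; peptide=M
pos 6: AGG -> R; peptide=MR
pos 9: AAA -> K; peptide=MRK
pos 12: CAA -> Q; peptide=MRKQ
pos 15: CCG -> P; peptide=MRKQP
pos 18: UAA -> STOP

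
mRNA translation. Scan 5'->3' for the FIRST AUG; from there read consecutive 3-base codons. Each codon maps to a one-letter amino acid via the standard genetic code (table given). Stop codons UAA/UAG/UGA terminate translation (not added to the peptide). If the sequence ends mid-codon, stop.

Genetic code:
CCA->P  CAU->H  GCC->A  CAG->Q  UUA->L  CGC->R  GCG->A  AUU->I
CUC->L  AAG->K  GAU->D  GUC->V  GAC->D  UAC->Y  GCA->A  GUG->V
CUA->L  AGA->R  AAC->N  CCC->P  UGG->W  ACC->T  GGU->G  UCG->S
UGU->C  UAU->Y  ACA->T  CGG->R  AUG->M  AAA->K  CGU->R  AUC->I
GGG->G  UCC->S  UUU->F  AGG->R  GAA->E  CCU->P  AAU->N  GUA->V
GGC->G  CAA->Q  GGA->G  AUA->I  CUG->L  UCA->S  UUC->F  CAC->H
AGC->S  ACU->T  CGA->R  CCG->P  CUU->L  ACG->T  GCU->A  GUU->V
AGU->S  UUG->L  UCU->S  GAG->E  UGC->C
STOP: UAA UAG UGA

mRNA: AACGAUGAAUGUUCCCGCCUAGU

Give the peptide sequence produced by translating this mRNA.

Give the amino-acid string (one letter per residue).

start AUG at pos 4
pos 4: AUG -> M; peptide=M
pos 7: AAU -> N; peptide=MN
pos 10: GUU -> V; peptide=MNV
pos 13: CCC -> P; peptide=MNVP
pos 16: GCC -> A; peptide=MNVPA
pos 19: UAG -> STOP

Answer: MNVPA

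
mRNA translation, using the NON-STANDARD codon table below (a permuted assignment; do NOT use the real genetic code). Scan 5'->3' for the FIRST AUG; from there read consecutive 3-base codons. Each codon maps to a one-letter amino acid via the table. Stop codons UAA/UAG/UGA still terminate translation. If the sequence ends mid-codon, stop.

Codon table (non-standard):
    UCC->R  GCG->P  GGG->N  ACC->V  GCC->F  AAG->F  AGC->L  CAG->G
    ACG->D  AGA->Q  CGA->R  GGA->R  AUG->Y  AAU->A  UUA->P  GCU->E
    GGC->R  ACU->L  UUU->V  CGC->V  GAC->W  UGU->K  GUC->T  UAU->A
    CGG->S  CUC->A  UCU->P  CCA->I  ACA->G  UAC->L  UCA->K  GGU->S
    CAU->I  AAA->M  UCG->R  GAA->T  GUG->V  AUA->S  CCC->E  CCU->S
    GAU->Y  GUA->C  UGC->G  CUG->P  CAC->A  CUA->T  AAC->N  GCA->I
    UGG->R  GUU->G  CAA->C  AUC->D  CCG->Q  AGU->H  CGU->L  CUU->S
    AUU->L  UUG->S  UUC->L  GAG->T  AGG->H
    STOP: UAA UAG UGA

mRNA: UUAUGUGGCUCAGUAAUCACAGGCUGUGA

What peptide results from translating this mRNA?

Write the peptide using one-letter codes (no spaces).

start AUG at pos 2
pos 2: AUG -> Y; peptide=Y
pos 5: UGG -> R; peptide=YR
pos 8: CUC -> A; peptide=YRA
pos 11: AGU -> H; peptide=YRAH
pos 14: AAU -> A; peptide=YRAHA
pos 17: CAC -> A; peptide=YRAHAA
pos 20: AGG -> H; peptide=YRAHAAH
pos 23: CUG -> P; peptide=YRAHAAHP
pos 26: UGA -> STOP

Answer: YRAHAAHP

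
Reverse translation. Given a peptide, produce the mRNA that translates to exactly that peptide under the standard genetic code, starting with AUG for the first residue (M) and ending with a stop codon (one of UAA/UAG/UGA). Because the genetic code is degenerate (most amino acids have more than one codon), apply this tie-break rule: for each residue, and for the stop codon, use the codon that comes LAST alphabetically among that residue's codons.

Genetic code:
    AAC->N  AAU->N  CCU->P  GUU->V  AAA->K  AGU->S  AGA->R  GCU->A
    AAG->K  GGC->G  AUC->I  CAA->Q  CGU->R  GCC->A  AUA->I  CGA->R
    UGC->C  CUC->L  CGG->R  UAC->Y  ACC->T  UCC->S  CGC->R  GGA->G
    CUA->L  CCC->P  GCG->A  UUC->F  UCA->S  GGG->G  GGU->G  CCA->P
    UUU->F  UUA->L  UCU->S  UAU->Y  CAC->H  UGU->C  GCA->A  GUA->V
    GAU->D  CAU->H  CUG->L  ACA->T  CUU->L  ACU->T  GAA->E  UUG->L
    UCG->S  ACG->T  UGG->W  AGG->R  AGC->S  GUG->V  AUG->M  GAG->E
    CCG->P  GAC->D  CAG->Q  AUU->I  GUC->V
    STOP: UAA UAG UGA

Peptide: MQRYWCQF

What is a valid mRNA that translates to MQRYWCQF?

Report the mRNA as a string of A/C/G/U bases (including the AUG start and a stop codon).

Answer: mRNA: AUGCAGCGUUAUUGGUGUCAGUUUUGA

Derivation:
residue 1: M -> AUG (start codon)
residue 2: Q codons sorted = CAA,CAG -> pick last = CAG
residue 3: R codons sorted = AGA,AGG,CGA,CGC,CGG,CGU -> pick last = CGU
residue 4: Y codons sorted = UAC,UAU -> pick last = UAU
residue 5: W -> UGG (only codon)
residue 6: C codons sorted = UGC,UGU -> pick last = UGU
residue 7: Q codons sorted = CAA,CAG -> pick last = CAG
residue 8: F codons sorted = UUC,UUU -> pick last = UUU
terminator: stop codons sorted = UAA,UAG,UGA -> pick last = UGA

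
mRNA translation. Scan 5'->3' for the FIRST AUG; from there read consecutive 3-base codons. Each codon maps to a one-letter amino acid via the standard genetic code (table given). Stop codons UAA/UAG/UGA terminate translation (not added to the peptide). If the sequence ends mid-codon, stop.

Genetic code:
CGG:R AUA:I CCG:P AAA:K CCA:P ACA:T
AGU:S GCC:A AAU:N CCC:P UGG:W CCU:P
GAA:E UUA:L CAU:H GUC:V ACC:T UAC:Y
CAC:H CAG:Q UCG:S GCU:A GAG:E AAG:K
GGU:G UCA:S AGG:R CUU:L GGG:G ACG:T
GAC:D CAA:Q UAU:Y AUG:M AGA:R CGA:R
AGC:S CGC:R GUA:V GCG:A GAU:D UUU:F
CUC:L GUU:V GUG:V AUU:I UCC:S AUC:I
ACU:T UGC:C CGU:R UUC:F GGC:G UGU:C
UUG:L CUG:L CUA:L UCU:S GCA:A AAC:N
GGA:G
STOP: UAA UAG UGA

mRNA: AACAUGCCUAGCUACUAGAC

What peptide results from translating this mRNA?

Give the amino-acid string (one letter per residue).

Answer: MPSY

Derivation:
start AUG at pos 3
pos 3: AUG -> M; peptide=M
pos 6: CCU -> P; peptide=MP
pos 9: AGC -> S; peptide=MPS
pos 12: UAC -> Y; peptide=MPSY
pos 15: UAG -> STOP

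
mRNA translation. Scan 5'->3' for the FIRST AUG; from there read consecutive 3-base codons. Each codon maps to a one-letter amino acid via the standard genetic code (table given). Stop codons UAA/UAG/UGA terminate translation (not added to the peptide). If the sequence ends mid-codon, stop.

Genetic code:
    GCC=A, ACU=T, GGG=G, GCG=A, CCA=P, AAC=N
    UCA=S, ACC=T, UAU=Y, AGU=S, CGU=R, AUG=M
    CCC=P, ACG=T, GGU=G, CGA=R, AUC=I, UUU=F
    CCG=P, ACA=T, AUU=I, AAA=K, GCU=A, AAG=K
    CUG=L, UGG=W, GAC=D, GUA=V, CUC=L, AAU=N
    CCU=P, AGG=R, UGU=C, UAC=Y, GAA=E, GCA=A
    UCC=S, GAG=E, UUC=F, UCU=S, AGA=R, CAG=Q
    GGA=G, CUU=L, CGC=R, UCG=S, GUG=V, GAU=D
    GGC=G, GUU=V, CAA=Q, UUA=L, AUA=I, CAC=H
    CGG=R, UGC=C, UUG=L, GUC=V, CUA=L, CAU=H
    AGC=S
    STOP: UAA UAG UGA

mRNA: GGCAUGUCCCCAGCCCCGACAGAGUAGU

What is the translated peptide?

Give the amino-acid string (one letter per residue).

Answer: MSPAPTE

Derivation:
start AUG at pos 3
pos 3: AUG -> M; peptide=M
pos 6: UCC -> S; peptide=MS
pos 9: CCA -> P; peptide=MSP
pos 12: GCC -> A; peptide=MSPA
pos 15: CCG -> P; peptide=MSPAP
pos 18: ACA -> T; peptide=MSPAPT
pos 21: GAG -> E; peptide=MSPAPTE
pos 24: UAG -> STOP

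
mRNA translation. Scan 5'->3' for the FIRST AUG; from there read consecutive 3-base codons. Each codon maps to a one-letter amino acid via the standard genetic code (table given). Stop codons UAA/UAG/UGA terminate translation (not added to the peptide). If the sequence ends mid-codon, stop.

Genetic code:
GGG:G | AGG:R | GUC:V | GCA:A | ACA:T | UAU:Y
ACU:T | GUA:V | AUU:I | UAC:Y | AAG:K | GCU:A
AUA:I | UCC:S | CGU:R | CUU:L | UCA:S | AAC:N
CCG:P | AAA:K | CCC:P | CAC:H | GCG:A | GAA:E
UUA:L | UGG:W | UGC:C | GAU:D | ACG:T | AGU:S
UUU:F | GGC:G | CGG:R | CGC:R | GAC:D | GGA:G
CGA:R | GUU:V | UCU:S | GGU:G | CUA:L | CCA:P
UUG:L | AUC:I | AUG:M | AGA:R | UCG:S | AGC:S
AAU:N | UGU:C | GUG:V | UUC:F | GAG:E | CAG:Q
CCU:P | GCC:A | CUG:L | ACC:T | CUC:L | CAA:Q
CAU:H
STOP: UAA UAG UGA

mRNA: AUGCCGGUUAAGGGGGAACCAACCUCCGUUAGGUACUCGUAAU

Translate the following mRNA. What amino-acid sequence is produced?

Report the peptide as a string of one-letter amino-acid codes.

start AUG at pos 0
pos 0: AUG -> M; peptide=M
pos 3: CCG -> P; peptide=MP
pos 6: GUU -> V; peptide=MPV
pos 9: AAG -> K; peptide=MPVK
pos 12: GGG -> G; peptide=MPVKG
pos 15: GAA -> E; peptide=MPVKGE
pos 18: CCA -> P; peptide=MPVKGEP
pos 21: ACC -> T; peptide=MPVKGEPT
pos 24: UCC -> S; peptide=MPVKGEPTS
pos 27: GUU -> V; peptide=MPVKGEPTSV
pos 30: AGG -> R; peptide=MPVKGEPTSVR
pos 33: UAC -> Y; peptide=MPVKGEPTSVRY
pos 36: UCG -> S; peptide=MPVKGEPTSVRYS
pos 39: UAA -> STOP

Answer: MPVKGEPTSVRYS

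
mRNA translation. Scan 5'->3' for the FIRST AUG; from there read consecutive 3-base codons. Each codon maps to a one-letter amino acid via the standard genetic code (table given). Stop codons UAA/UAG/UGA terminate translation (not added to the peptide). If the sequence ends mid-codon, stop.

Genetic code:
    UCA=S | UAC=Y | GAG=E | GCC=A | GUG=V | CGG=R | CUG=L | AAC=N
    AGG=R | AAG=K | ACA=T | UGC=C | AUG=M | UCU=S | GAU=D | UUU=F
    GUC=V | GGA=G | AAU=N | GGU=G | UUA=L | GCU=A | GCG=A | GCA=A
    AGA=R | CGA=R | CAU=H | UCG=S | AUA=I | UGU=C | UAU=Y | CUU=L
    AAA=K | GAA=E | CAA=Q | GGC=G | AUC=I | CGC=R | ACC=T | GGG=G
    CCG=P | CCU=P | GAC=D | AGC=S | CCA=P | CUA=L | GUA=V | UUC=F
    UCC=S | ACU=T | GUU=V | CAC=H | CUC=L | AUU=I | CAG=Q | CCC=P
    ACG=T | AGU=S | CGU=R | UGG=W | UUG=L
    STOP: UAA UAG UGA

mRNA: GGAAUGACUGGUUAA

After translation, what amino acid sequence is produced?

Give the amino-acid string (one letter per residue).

start AUG at pos 3
pos 3: AUG -> M; peptide=M
pos 6: ACU -> T; peptide=MT
pos 9: GGU -> G; peptide=MTG
pos 12: UAA -> STOP

Answer: MTG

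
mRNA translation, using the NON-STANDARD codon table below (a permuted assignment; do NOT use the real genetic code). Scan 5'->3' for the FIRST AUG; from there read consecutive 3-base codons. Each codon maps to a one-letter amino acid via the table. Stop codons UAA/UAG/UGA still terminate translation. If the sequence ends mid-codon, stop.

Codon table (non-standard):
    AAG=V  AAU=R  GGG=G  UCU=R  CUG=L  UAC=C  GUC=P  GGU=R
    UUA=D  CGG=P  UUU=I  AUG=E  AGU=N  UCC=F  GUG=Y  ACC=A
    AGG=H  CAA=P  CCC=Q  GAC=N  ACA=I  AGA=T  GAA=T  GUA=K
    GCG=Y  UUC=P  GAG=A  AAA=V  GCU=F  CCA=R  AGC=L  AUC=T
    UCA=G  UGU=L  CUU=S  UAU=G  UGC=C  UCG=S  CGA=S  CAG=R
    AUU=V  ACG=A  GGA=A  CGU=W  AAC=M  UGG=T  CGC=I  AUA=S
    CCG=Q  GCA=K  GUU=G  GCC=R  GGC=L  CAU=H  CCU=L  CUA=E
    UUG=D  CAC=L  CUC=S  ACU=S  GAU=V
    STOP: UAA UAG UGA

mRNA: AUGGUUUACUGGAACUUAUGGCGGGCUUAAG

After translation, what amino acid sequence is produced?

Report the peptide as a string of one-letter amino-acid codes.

Answer: EGCTMDTPF

Derivation:
start AUG at pos 0
pos 0: AUG -> E; peptide=E
pos 3: GUU -> G; peptide=EG
pos 6: UAC -> C; peptide=EGC
pos 9: UGG -> T; peptide=EGCT
pos 12: AAC -> M; peptide=EGCTM
pos 15: UUA -> D; peptide=EGCTMD
pos 18: UGG -> T; peptide=EGCTMDT
pos 21: CGG -> P; peptide=EGCTMDTP
pos 24: GCU -> F; peptide=EGCTMDTPF
pos 27: UAA -> STOP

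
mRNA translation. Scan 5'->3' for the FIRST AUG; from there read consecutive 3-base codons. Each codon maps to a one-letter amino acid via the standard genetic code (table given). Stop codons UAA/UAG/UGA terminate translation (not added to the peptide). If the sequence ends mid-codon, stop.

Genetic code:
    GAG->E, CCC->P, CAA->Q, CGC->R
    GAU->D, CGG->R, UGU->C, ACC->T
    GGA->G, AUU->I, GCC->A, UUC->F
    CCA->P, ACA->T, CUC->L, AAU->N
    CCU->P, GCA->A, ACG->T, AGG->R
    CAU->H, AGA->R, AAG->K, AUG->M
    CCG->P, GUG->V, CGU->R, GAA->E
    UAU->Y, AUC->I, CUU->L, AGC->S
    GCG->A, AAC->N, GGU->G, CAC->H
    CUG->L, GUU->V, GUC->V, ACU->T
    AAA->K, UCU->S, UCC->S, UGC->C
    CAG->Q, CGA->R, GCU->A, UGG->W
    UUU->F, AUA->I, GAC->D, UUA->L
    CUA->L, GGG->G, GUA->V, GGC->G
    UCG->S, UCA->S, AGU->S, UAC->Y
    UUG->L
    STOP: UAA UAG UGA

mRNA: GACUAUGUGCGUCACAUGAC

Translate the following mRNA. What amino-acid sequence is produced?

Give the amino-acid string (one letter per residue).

start AUG at pos 4
pos 4: AUG -> M; peptide=M
pos 7: UGC -> C; peptide=MC
pos 10: GUC -> V; peptide=MCV
pos 13: ACA -> T; peptide=MCVT
pos 16: UGA -> STOP

Answer: MCVT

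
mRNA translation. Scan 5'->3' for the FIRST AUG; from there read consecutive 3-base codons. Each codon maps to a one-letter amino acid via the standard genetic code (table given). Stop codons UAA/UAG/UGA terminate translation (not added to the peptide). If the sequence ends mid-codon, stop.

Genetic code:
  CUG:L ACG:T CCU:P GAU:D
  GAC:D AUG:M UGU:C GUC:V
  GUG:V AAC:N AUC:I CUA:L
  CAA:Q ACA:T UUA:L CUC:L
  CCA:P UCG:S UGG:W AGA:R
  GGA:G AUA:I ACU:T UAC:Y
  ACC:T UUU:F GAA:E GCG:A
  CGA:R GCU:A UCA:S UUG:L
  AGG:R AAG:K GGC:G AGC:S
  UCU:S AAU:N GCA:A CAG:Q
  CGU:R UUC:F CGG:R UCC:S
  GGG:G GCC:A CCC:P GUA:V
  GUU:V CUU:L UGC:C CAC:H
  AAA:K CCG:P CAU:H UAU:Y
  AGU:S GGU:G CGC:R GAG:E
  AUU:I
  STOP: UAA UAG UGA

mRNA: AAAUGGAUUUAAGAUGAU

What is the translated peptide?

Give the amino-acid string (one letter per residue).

Answer: MDLR

Derivation:
start AUG at pos 2
pos 2: AUG -> M; peptide=M
pos 5: GAU -> D; peptide=MD
pos 8: UUA -> L; peptide=MDL
pos 11: AGA -> R; peptide=MDLR
pos 14: UGA -> STOP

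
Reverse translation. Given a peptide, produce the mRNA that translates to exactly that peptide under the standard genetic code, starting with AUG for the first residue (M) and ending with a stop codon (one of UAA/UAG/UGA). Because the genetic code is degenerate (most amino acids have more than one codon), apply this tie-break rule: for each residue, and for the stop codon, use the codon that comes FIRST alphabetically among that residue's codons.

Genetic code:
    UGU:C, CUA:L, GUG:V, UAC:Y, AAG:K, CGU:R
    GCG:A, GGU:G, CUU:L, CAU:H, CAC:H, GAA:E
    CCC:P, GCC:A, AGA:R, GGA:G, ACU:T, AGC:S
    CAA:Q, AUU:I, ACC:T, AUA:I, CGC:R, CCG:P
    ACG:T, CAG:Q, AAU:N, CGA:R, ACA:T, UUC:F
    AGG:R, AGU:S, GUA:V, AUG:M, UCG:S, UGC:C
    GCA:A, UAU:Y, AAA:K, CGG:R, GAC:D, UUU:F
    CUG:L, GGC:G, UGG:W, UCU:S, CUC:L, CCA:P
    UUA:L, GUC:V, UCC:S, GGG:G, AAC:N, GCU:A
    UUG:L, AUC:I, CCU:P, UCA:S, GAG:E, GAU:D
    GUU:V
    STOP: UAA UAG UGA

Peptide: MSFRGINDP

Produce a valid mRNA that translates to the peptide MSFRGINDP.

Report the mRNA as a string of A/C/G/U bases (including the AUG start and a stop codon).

Answer: mRNA: AUGAGCUUCAGAGGAAUAAACGACCCAUAA

Derivation:
residue 1: M -> AUG (start codon)
residue 2: S codons sorted = AGC,AGU,UCA,UCC,UCG,UCU -> pick first = AGC
residue 3: F codons sorted = UUC,UUU -> pick first = UUC
residue 4: R codons sorted = AGA,AGG,CGA,CGC,CGG,CGU -> pick first = AGA
residue 5: G codons sorted = GGA,GGC,GGG,GGU -> pick first = GGA
residue 6: I codons sorted = AUA,AUC,AUU -> pick first = AUA
residue 7: N codons sorted = AAC,AAU -> pick first = AAC
residue 8: D codons sorted = GAC,GAU -> pick first = GAC
residue 9: P codons sorted = CCA,CCC,CCG,CCU -> pick first = CCA
terminator: stop codons sorted = UAA,UAG,UGA -> pick first = UAA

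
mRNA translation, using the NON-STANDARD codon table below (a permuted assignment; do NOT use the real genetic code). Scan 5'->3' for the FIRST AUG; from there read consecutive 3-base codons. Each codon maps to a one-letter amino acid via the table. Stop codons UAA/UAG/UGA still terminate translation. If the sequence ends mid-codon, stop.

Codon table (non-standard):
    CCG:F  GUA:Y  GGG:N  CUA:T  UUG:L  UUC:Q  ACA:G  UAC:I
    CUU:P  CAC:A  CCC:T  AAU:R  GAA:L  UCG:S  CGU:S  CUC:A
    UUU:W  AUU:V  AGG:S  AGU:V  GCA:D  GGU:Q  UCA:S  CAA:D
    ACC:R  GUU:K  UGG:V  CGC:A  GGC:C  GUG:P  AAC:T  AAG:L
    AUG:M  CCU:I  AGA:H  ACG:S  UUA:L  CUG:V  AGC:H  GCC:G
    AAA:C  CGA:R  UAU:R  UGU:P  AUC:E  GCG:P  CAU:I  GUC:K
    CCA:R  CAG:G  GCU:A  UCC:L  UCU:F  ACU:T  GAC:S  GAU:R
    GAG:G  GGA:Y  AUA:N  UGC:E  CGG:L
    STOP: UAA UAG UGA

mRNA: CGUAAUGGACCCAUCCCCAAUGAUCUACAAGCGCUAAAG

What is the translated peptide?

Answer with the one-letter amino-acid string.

start AUG at pos 4
pos 4: AUG -> M; peptide=M
pos 7: GAC -> S; peptide=MS
pos 10: CCA -> R; peptide=MSR
pos 13: UCC -> L; peptide=MSRL
pos 16: CCA -> R; peptide=MSRLR
pos 19: AUG -> M; peptide=MSRLRM
pos 22: AUC -> E; peptide=MSRLRME
pos 25: UAC -> I; peptide=MSRLRMEI
pos 28: AAG -> L; peptide=MSRLRMEIL
pos 31: CGC -> A; peptide=MSRLRMEILA
pos 34: UAA -> STOP

Answer: MSRLRMEILA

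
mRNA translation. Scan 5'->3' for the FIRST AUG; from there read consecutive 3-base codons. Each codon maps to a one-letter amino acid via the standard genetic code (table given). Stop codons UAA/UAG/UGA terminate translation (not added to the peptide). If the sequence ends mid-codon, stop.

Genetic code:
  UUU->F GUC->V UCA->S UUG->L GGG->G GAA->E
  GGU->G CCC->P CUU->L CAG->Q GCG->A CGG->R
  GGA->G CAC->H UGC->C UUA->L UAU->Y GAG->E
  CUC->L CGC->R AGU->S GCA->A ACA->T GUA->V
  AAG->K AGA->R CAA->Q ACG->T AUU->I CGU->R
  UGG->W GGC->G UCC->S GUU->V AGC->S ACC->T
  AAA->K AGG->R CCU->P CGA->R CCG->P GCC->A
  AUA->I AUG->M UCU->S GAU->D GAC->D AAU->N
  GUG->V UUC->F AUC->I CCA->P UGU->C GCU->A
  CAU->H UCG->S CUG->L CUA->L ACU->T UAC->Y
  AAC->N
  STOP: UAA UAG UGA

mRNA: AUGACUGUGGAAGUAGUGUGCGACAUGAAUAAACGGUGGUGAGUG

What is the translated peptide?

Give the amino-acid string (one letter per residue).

Answer: MTVEVVCDMNKRW

Derivation:
start AUG at pos 0
pos 0: AUG -> M; peptide=M
pos 3: ACU -> T; peptide=MT
pos 6: GUG -> V; peptide=MTV
pos 9: GAA -> E; peptide=MTVE
pos 12: GUA -> V; peptide=MTVEV
pos 15: GUG -> V; peptide=MTVEVV
pos 18: UGC -> C; peptide=MTVEVVC
pos 21: GAC -> D; peptide=MTVEVVCD
pos 24: AUG -> M; peptide=MTVEVVCDM
pos 27: AAU -> N; peptide=MTVEVVCDMN
pos 30: AAA -> K; peptide=MTVEVVCDMNK
pos 33: CGG -> R; peptide=MTVEVVCDMNKR
pos 36: UGG -> W; peptide=MTVEVVCDMNKRW
pos 39: UGA -> STOP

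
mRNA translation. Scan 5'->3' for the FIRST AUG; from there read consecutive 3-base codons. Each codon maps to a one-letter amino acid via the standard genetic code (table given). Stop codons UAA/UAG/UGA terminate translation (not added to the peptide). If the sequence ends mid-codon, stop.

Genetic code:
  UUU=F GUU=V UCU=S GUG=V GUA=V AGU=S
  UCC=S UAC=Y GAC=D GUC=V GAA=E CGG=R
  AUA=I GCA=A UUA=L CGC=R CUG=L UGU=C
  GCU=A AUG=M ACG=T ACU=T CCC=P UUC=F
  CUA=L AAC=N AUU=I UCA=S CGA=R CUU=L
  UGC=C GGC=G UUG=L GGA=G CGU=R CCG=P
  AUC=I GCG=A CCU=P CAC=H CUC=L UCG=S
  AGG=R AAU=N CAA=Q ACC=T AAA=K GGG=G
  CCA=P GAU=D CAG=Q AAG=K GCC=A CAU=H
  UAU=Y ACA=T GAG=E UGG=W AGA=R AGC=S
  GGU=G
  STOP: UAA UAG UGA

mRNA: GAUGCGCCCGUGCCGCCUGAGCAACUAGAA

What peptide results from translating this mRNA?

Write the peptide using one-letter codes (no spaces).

Answer: MRPCRLSN

Derivation:
start AUG at pos 1
pos 1: AUG -> M; peptide=M
pos 4: CGC -> R; peptide=MR
pos 7: CCG -> P; peptide=MRP
pos 10: UGC -> C; peptide=MRPC
pos 13: CGC -> R; peptide=MRPCR
pos 16: CUG -> L; peptide=MRPCRL
pos 19: AGC -> S; peptide=MRPCRLS
pos 22: AAC -> N; peptide=MRPCRLSN
pos 25: UAG -> STOP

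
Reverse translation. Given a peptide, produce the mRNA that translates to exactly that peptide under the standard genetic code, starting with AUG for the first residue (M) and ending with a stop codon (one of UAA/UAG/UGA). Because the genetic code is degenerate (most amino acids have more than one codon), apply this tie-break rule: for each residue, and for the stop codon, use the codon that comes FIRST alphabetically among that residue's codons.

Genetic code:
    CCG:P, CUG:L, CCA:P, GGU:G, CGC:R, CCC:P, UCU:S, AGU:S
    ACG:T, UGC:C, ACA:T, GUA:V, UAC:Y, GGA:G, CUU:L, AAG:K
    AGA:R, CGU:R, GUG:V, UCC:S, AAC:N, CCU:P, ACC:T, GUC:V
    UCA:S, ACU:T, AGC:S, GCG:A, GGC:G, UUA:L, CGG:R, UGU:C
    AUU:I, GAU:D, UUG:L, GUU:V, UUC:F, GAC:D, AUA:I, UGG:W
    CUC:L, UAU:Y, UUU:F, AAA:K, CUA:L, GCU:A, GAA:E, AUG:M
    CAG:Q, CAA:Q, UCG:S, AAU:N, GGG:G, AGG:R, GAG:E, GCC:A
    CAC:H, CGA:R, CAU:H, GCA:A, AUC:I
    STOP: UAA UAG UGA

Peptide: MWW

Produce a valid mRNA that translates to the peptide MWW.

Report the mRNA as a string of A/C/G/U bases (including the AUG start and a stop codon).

residue 1: M -> AUG (start codon)
residue 2: W -> UGG (only codon)
residue 3: W -> UGG (only codon)
terminator: stop codons sorted = UAA,UAG,UGA -> pick first = UAA

Answer: mRNA: AUGUGGUGGUAA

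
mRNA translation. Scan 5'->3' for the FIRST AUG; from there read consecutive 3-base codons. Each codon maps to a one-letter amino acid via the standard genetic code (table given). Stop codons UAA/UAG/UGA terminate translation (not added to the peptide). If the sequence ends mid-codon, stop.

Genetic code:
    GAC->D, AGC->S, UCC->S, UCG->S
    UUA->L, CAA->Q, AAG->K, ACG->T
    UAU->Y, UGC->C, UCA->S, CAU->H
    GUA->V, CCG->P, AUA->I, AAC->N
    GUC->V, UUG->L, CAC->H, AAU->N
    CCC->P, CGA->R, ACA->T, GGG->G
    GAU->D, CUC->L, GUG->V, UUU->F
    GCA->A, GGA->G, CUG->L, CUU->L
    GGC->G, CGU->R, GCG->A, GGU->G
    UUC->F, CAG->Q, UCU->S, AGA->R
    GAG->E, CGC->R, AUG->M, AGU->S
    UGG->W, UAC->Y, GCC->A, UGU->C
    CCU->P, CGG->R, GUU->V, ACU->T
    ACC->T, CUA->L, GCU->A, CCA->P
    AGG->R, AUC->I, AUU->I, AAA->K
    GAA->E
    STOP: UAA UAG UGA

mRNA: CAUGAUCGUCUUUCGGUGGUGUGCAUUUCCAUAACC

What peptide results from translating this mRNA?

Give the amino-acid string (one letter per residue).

start AUG at pos 1
pos 1: AUG -> M; peptide=M
pos 4: AUC -> I; peptide=MI
pos 7: GUC -> V; peptide=MIV
pos 10: UUU -> F; peptide=MIVF
pos 13: CGG -> R; peptide=MIVFR
pos 16: UGG -> W; peptide=MIVFRW
pos 19: UGU -> C; peptide=MIVFRWC
pos 22: GCA -> A; peptide=MIVFRWCA
pos 25: UUU -> F; peptide=MIVFRWCAF
pos 28: CCA -> P; peptide=MIVFRWCAFP
pos 31: UAA -> STOP

Answer: MIVFRWCAFP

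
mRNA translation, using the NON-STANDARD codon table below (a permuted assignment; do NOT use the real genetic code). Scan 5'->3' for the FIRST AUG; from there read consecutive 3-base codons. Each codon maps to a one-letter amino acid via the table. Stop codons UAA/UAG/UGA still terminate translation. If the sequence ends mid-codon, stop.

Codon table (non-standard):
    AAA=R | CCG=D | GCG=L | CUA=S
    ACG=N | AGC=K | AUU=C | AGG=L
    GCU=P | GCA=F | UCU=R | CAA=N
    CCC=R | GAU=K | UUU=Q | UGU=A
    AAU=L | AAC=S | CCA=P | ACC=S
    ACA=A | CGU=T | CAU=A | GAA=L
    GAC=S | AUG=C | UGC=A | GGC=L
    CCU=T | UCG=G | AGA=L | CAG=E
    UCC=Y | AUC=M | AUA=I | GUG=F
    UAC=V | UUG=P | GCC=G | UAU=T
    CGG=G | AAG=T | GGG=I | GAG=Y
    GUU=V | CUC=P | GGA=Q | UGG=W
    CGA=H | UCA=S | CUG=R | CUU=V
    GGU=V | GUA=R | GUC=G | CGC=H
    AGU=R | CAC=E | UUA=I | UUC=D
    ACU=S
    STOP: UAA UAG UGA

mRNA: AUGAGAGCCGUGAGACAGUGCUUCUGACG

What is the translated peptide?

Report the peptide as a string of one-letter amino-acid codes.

start AUG at pos 0
pos 0: AUG -> C; peptide=C
pos 3: AGA -> L; peptide=CL
pos 6: GCC -> G; peptide=CLG
pos 9: GUG -> F; peptide=CLGF
pos 12: AGA -> L; peptide=CLGFL
pos 15: CAG -> E; peptide=CLGFLE
pos 18: UGC -> A; peptide=CLGFLEA
pos 21: UUC -> D; peptide=CLGFLEAD
pos 24: UGA -> STOP

Answer: CLGFLEAD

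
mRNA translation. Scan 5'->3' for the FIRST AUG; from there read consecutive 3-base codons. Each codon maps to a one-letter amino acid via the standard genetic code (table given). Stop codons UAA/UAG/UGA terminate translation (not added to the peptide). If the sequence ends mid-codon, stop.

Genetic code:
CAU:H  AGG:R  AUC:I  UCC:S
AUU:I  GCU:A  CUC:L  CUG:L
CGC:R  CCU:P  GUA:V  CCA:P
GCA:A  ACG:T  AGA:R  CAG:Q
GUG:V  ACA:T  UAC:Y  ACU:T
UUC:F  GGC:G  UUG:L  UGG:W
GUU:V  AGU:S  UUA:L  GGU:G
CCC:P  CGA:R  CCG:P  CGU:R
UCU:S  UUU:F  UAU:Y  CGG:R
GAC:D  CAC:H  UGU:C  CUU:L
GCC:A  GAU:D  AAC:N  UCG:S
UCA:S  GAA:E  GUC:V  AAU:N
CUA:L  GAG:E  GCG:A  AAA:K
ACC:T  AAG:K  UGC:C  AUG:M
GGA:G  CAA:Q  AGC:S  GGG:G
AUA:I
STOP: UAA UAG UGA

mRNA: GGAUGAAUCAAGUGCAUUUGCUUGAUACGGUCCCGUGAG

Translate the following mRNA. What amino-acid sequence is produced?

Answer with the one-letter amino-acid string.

start AUG at pos 2
pos 2: AUG -> M; peptide=M
pos 5: AAU -> N; peptide=MN
pos 8: CAA -> Q; peptide=MNQ
pos 11: GUG -> V; peptide=MNQV
pos 14: CAU -> H; peptide=MNQVH
pos 17: UUG -> L; peptide=MNQVHL
pos 20: CUU -> L; peptide=MNQVHLL
pos 23: GAU -> D; peptide=MNQVHLLD
pos 26: ACG -> T; peptide=MNQVHLLDT
pos 29: GUC -> V; peptide=MNQVHLLDTV
pos 32: CCG -> P; peptide=MNQVHLLDTVP
pos 35: UGA -> STOP

Answer: MNQVHLLDTVP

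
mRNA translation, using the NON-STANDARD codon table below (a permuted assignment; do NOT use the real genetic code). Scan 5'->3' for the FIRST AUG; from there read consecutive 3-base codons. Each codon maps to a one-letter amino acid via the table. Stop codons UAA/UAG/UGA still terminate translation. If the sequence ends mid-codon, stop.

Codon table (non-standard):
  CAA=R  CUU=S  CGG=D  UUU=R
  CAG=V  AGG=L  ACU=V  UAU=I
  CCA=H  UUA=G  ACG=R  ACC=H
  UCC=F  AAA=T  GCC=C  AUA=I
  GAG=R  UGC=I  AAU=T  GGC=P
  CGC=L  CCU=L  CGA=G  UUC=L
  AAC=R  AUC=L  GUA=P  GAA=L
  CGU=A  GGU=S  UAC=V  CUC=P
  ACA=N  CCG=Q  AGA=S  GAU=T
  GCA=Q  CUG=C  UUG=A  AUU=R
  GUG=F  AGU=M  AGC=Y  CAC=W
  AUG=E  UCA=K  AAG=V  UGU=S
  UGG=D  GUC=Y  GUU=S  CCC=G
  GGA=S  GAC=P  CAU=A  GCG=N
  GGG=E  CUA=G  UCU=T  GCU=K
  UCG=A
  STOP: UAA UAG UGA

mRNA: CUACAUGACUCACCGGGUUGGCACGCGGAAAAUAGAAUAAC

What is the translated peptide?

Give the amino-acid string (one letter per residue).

start AUG at pos 4
pos 4: AUG -> E; peptide=E
pos 7: ACU -> V; peptide=EV
pos 10: CAC -> W; peptide=EVW
pos 13: CGG -> D; peptide=EVWD
pos 16: GUU -> S; peptide=EVWDS
pos 19: GGC -> P; peptide=EVWDSP
pos 22: ACG -> R; peptide=EVWDSPR
pos 25: CGG -> D; peptide=EVWDSPRD
pos 28: AAA -> T; peptide=EVWDSPRDT
pos 31: AUA -> I; peptide=EVWDSPRDTI
pos 34: GAA -> L; peptide=EVWDSPRDTIL
pos 37: UAA -> STOP

Answer: EVWDSPRDTIL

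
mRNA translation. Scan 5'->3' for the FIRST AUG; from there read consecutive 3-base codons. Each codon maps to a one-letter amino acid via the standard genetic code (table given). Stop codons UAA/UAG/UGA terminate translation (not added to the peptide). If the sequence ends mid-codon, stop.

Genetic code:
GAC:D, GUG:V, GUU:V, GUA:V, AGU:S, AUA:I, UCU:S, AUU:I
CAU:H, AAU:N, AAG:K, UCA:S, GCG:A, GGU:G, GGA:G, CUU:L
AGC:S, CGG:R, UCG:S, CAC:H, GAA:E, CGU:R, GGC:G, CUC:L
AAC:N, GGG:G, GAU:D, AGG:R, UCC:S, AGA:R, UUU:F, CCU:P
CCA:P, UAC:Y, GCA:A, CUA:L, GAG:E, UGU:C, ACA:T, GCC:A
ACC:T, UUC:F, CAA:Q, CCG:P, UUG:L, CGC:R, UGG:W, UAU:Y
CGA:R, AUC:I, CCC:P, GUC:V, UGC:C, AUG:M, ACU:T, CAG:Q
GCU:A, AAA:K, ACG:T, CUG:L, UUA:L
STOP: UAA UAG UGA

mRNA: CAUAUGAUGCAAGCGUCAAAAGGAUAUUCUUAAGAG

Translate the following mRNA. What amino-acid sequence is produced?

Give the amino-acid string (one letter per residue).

Answer: MMQASKGYS

Derivation:
start AUG at pos 3
pos 3: AUG -> M; peptide=M
pos 6: AUG -> M; peptide=MM
pos 9: CAA -> Q; peptide=MMQ
pos 12: GCG -> A; peptide=MMQA
pos 15: UCA -> S; peptide=MMQAS
pos 18: AAA -> K; peptide=MMQASK
pos 21: GGA -> G; peptide=MMQASKG
pos 24: UAU -> Y; peptide=MMQASKGY
pos 27: UCU -> S; peptide=MMQASKGYS
pos 30: UAA -> STOP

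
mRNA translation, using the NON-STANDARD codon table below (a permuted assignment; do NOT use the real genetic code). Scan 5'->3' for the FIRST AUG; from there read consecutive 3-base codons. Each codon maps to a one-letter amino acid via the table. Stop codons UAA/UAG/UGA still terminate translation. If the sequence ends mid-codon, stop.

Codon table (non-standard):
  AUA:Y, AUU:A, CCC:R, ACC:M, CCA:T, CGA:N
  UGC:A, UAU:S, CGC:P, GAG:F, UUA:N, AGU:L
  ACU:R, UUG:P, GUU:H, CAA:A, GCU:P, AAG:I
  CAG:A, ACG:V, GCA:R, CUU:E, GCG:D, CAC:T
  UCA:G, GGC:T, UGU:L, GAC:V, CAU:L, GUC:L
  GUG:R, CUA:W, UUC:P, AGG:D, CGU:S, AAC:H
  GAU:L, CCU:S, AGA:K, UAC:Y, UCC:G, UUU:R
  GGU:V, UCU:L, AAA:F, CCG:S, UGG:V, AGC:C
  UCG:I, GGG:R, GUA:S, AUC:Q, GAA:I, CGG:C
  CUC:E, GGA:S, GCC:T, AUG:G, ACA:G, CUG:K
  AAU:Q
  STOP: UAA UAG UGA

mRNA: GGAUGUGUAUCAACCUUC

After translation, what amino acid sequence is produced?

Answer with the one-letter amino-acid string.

Answer: GLQHE

Derivation:
start AUG at pos 2
pos 2: AUG -> G; peptide=G
pos 5: UGU -> L; peptide=GL
pos 8: AUC -> Q; peptide=GLQ
pos 11: AAC -> H; peptide=GLQH
pos 14: CUU -> E; peptide=GLQHE
pos 17: only 1 nt remain (<3), stop (end of mRNA)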